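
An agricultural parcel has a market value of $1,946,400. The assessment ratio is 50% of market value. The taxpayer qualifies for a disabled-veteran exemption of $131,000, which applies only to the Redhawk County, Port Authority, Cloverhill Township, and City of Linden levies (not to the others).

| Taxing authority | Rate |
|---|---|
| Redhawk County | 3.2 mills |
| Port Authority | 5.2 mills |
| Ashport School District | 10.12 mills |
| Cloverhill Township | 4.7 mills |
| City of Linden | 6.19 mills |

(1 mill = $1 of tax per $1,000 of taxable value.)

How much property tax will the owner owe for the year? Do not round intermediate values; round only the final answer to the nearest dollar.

$26,095

Assessed value = $1,946,400 × 0.5 = $973,200
Redhawk County: ($973,200 − $131,000) × 0.0032 = $842,200 × 0.0032 = $2,695.04
Port Authority: ($973,200 − $131,000) × 0.0052 = $842,200 × 0.0052 = $4,379.44
Ashport School District: $973,200 × 0.01012 = $9,848.784
Cloverhill Township: ($973,200 − $131,000) × 0.0047 = $842,200 × 0.0047 = $3,958.34
City of Linden: ($973,200 − $131,000) × 0.00619 = $842,200 × 0.00619 = $5,213.218
Total = $26,094.822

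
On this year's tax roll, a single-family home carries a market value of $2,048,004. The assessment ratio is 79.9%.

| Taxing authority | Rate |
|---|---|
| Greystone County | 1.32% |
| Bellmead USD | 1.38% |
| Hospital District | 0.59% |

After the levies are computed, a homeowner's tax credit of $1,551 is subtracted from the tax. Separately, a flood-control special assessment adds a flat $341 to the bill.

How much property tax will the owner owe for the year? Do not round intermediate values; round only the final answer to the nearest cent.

$52,626.09

Assessed value = $2,048,004 × 0.799 = $1,636,355.196
Greystone County: $1,636,355.196 × 0.0132 = $21,599.8885872
Bellmead USD: $1,636,355.196 × 0.0138 = $22,581.7017048
Hospital District: $1,636,355.196 × 0.0059 = $9,654.4956564
Levies subtotal = $53,836.0859484
After credit = $53,836.0859484 − $1,551 = $52,285.0859484
Total = $52,285.0859484 + $341 = $52,626.0859484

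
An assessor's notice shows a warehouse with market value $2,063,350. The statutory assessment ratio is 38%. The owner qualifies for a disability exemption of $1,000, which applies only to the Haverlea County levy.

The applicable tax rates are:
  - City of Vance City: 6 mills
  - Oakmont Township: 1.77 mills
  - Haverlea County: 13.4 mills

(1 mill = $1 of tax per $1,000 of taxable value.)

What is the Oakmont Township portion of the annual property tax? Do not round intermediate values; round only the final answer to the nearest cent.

Assessed value = $2,063,350 × 0.38 = $784,073
Oakmont Township taxable value = $784,073 (exemption does not apply)
Oakmont Township levy = $784,073 × 0.00177 = $1,387.80921

$1,387.81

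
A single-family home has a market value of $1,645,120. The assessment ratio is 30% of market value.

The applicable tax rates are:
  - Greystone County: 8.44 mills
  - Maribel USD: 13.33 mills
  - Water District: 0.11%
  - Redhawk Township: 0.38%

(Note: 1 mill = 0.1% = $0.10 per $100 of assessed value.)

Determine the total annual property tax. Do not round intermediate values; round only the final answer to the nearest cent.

$13,162.61

Assessed value = $1,645,120 × 0.3 = $493,536
Greystone County: $493,536 × 0.00844 = $4,165.44384
Maribel USD: $493,536 × 0.01333 = $6,578.83488
Water District: $493,536 × 0.0011 = $542.8896
Redhawk Township: $493,536 × 0.0038 = $1,875.4368
Total = $13,162.60512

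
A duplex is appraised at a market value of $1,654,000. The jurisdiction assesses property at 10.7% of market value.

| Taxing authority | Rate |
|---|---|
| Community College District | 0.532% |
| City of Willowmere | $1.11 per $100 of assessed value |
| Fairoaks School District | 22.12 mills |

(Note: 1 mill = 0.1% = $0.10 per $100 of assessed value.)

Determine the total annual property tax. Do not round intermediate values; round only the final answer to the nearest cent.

Assessed value = $1,654,000 × 0.107 = $176,978
Community College District: $176,978 × 0.00532 = $941.52296
City of Willowmere: $176,978 × 0.0111 = $1,964.4558
Fairoaks School District: $176,978 × 0.02212 = $3,914.75336
Total = $6,820.73212

$6,820.73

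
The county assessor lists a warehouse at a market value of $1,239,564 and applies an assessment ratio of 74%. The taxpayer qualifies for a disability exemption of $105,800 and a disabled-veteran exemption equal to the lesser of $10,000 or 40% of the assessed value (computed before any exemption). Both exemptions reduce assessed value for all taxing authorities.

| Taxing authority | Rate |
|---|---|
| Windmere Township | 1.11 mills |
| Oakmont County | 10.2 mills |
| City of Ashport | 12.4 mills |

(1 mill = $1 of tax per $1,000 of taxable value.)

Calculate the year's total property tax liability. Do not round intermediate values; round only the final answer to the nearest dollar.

Assessed value = $1,239,564 × 0.74 = $917,277.36
Disabled-veteran exemption = min($10,000, 40% × $917,277.36) = min($10,000, $366,910.944) = $10,000 (dollar cap binds)
Taxable value = $917,277.36 − $105,800 − $10,000 = $801,477.36
Windmere Township: $801,477.36 × 0.00111 = $889.6398696
Oakmont County: $801,477.36 × 0.0102 = $8,175.069072
City of Ashport: $801,477.36 × 0.0124 = $9,938.319264
Total = $19,003.0282056

$19,003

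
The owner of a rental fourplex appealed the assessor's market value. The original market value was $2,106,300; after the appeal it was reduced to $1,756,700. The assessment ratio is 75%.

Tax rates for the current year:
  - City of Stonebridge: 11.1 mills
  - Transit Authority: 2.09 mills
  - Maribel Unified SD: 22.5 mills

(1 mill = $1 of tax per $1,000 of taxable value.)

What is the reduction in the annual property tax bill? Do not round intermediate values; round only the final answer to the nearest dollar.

$9,358

Old assessed value = $2,106,300 × 0.75 = $1,579,725
New assessed value = $1,756,700 × 0.75 = $1,317,525
Combined rate = 0.0111 + 0.00209 + 0.0225 = 0.03569
Old tax = $1,579,725 × 0.03569 = $56,380.38525
New tax = $1,317,525 × 0.03569 = $47,022.46725
Reduction = $56,380.38525 − $47,022.46725 = $9,357.918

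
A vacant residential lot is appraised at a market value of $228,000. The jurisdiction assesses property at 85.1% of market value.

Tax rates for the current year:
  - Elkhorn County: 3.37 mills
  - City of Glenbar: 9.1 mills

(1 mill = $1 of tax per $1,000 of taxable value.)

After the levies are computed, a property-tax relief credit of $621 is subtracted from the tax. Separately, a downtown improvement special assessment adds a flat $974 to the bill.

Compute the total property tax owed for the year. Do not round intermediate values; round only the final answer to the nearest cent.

$2,772.53

Assessed value = $228,000 × 0.851 = $194,028
Elkhorn County: $194,028 × 0.00337 = $653.87436
City of Glenbar: $194,028 × 0.0091 = $1,765.6548
Levies subtotal = $2,419.52916
After credit = $2,419.52916 − $621 = $1,798.52916
Total = $1,798.52916 + $974 = $2,772.52916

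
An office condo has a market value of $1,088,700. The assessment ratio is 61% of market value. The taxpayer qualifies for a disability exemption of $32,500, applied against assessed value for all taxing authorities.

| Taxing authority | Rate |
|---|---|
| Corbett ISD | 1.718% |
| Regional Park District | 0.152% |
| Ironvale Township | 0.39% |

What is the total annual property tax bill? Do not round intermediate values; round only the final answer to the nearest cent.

Assessed value = $1,088,700 × 0.61 = $664,107
Taxable value = $664,107 − $32,500 = $631,607
Corbett ISD: $631,607 × 0.01718 = $10,851.00826
Regional Park District: $631,607 × 0.00152 = $960.04264
Ironvale Township: $631,607 × 0.0039 = $2,463.2673
Total = $10,851.00826 + $960.04264 + $2,463.2673 = $14,274.3182

$14,274.32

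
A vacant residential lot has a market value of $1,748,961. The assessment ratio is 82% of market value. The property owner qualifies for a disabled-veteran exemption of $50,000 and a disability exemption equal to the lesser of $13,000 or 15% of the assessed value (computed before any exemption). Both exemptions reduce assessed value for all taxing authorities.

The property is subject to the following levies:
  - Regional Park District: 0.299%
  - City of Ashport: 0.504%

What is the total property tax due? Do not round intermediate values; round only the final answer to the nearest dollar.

Assessed value = $1,748,961 × 0.82 = $1,434,148.02
Disability exemption = min($13,000, 15% × $1,434,148.02) = min($13,000, $215,122.203) = $13,000 (dollar cap binds)
Taxable value = $1,434,148.02 − $50,000 − $13,000 = $1,371,148.02
Regional Park District: $1,371,148.02 × 0.00299 = $4,099.7325798
City of Ashport: $1,371,148.02 × 0.00504 = $6,910.5860208
Total = $11,010.3186006

$11,010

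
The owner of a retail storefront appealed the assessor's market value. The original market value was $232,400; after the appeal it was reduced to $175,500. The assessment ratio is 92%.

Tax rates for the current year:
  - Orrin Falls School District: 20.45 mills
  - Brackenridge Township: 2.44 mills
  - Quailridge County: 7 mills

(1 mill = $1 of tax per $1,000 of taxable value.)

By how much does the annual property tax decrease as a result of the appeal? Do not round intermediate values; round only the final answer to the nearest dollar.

Old assessed value = $232,400 × 0.92 = $213,808
New assessed value = $175,500 × 0.92 = $161,460
Combined rate = 0.02045 + 0.00244 + 0.007 = 0.02989
Old tax = $213,808 × 0.02989 = $6,390.72112
New tax = $161,460 × 0.02989 = $4,826.0394
Reduction = $6,390.72112 − $4,826.0394 = $1,564.68172

$1,565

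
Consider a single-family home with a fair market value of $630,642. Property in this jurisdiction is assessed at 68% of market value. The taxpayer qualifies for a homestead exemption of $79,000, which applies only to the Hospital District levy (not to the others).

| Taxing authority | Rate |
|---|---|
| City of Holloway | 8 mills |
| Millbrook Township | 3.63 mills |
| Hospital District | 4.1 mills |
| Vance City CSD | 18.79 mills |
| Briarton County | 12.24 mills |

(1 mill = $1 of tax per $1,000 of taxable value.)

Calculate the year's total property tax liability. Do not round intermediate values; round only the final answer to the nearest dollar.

$19,728

Assessed value = $630,642 × 0.68 = $428,836.56
City of Holloway: $428,836.56 × 0.008 = $3,430.69248
Millbrook Township: $428,836.56 × 0.00363 = $1,556.6767128
Hospital District: ($428,836.56 − $79,000) × 0.0041 = $349,836.56 × 0.0041 = $1,434.329896
Vance City CSD: $428,836.56 × 0.01879 = $8,057.8389624
Briarton County: $428,836.56 × 0.01224 = $5,248.9594944
Total = $19,728.4975456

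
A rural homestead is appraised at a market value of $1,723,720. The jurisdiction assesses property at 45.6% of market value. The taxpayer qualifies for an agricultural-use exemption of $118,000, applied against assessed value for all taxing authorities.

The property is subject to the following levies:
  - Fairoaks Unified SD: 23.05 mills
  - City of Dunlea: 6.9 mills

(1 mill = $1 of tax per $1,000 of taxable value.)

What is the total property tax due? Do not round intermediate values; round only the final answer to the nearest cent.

Assessed value = $1,723,720 × 0.456 = $786,016.32
Taxable value = $786,016.32 − $118,000 = $668,016.32
Fairoaks Unified SD: $668,016.32 × 0.02305 = $15,397.776176
City of Dunlea: $668,016.32 × 0.0069 = $4,609.312608
Total = $15,397.776176 + $4,609.312608 = $20,007.088784

$20,007.09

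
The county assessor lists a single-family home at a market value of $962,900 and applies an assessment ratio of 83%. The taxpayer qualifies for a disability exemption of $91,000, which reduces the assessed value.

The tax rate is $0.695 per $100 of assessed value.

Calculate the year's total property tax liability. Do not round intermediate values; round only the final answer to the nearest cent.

Assessed value = $962,900 × 0.83 = $799,207
Taxable value = $799,207 − $91,000 = $708,207
Tax = $708,207 × 0.00695 = $4,922.03865

$4,922.04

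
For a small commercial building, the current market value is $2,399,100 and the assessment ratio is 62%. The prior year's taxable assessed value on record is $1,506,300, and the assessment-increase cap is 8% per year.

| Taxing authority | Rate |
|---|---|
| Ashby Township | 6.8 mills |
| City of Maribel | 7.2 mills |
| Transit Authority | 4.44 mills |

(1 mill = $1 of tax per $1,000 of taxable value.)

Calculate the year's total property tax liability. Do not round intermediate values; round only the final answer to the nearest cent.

Uncapped assessed value = $2,399,100 × 0.62 = $1,487,442
Cap limit = $1,506,300 × 1.08 = $1,626,804
Taxable assessed value = min($1,487,442, $1,626,804) = $1,487,442 (cap does not bind)
Ashby Township: $1,487,442 × 0.0068 = $10,114.6056
City of Maribel: $1,487,442 × 0.0072 = $10,709.5824
Transit Authority: $1,487,442 × 0.00444 = $6,604.24248
Total = $27,428.43048

$27,428.43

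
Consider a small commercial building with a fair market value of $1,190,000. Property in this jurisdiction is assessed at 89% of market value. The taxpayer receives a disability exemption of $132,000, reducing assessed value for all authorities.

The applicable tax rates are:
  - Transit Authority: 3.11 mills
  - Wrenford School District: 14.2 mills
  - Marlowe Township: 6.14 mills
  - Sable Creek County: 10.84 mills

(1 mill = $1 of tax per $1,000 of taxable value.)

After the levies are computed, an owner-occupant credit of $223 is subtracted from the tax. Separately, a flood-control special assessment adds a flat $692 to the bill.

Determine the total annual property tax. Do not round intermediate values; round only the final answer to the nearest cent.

Assessed value = $1,190,000 × 0.89 = $1,059,100
Taxable value = $1,059,100 − $132,000 = $927,100
Transit Authority: $927,100 × 0.00311 = $2,883.281
Wrenford School District: $927,100 × 0.0142 = $13,164.82
Marlowe Township: $927,100 × 0.00614 = $5,692.394
Sable Creek County: $927,100 × 0.01084 = $10,049.764
Levies subtotal = $31,790.259
After credit = $31,790.259 − $223 = $31,567.259
Total = $31,567.259 + $692 = $32,259.259

$32,259.26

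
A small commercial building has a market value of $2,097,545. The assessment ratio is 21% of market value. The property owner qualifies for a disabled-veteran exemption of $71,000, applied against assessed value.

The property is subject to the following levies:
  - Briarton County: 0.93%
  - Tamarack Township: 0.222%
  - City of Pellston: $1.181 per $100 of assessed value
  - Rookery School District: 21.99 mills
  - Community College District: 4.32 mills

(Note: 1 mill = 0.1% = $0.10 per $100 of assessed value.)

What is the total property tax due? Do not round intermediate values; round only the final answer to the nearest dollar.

Assessed value = $2,097,545 × 0.21 = $440,484.45
Taxable value = $440,484.45 − $71,000 = $369,484.45
Briarton County: $369,484.45 × 0.0093 = $3,436.205385
Tamarack Township: $369,484.45 × 0.00222 = $820.255479
City of Pellston: $369,484.45 × 0.01181 = $4,363.6113545
Rookery School District: $369,484.45 × 0.02199 = $8,124.9630555
Community College District: $369,484.45 × 0.00432 = $1,596.172824
Total = $18,341.208098

$18,341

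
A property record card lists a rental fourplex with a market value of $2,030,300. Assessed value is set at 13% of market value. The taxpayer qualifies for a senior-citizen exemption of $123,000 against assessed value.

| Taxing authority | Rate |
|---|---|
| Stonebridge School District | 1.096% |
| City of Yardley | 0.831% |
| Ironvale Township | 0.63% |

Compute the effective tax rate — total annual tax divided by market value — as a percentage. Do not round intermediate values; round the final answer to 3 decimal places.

0.178%

Assessed value = $2,030,300 × 0.13 = $263,939
Taxable value = $263,939 − $123,000 = $140,939
Stonebridge School District: $140,939 × 0.01096 = $1,544.69144
City of Yardley: $140,939 × 0.00831 = $1,171.20309
Ironvale Township: $140,939 × 0.0063 = $887.9157
Total tax = $3,603.81023
Effective rate = $3,603.81023 ÷ $2,030,300 = 0.178% of market value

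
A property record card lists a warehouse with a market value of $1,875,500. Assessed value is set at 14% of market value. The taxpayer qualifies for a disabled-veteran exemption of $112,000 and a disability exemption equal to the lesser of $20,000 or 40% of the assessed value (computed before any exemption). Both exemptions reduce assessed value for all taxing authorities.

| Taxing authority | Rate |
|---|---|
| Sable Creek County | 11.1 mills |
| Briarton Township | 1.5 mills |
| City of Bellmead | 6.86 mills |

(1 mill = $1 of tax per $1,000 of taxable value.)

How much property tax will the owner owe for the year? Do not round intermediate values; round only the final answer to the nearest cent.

$2,540.89

Assessed value = $1,875,500 × 0.14 = $262,570
Disability exemption = min($20,000, 40% × $262,570) = min($20,000, $105,028) = $20,000 (dollar cap binds)
Taxable value = $262,570 − $112,000 − $20,000 = $130,570
Sable Creek County: $130,570 × 0.0111 = $1,449.327
Briarton Township: $130,570 × 0.0015 = $195.855
City of Bellmead: $130,570 × 0.00686 = $895.7102
Total = $2,540.8922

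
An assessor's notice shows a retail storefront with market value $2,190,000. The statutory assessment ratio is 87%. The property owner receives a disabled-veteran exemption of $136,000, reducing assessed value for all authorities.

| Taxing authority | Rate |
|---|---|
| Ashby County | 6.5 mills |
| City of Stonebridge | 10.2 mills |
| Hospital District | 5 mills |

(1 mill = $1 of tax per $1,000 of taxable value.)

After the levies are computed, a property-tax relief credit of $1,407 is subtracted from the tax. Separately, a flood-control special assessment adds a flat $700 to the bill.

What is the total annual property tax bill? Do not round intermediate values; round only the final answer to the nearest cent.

Assessed value = $2,190,000 × 0.87 = $1,905,300
Taxable value = $1,905,300 − $136,000 = $1,769,300
Ashby County: $1,769,300 × 0.0065 = $11,500.45
City of Stonebridge: $1,769,300 × 0.0102 = $18,046.86
Hospital District: $1,769,300 × 0.005 = $8,846.5
Levies subtotal = $38,393.81
After credit = $38,393.81 − $1,407 = $36,986.81
Total = $36,986.81 + $700 = $37,686.81

$37,686.81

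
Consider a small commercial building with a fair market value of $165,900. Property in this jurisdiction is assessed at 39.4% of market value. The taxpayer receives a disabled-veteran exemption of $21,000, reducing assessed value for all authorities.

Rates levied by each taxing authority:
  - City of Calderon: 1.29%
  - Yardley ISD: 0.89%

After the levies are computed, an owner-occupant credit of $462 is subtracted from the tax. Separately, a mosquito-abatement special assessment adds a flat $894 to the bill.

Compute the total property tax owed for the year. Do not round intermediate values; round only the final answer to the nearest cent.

$1,399.15

Assessed value = $165,900 × 0.394 = $65,364.6
Taxable value = $65,364.6 − $21,000 = $44,364.6
City of Calderon: $44,364.6 × 0.0129 = $572.30334
Yardley ISD: $44,364.6 × 0.0089 = $394.84494
Levies subtotal = $967.14828
After credit = $967.14828 − $462 = $505.14828
Total = $505.14828 + $894 = $1,399.14828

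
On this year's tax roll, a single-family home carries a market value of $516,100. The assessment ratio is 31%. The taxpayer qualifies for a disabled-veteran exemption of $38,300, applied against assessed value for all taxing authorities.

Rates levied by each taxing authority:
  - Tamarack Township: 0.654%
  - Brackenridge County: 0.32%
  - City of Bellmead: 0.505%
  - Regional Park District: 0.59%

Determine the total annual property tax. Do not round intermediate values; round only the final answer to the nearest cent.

Assessed value = $516,100 × 0.31 = $159,991
Taxable value = $159,991 − $38,300 = $121,691
Tamarack Township: $121,691 × 0.00654 = $795.85914
Brackenridge County: $121,691 × 0.0032 = $389.4112
City of Bellmead: $121,691 × 0.00505 = $614.53955
Regional Park District: $121,691 × 0.0059 = $717.9769
Total = $795.85914 + $389.4112 + $614.53955 + $717.9769 = $2,517.78679

$2,517.79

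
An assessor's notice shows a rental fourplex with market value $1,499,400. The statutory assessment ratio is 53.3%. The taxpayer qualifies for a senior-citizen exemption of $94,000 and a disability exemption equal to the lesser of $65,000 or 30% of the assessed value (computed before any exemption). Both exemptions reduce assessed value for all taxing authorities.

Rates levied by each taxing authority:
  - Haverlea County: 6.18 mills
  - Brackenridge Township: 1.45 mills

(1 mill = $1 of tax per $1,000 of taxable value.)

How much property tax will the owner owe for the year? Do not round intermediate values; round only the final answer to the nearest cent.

Assessed value = $1,499,400 × 0.533 = $799,180.2
Disability exemption = min($65,000, 30% × $799,180.2) = min($65,000, $239,754.06) = $65,000 (dollar cap binds)
Taxable value = $799,180.2 − $94,000 − $65,000 = $640,180.2
Haverlea County: $640,180.2 × 0.00618 = $3,956.313636
Brackenridge Township: $640,180.2 × 0.00145 = $928.26129
Total = $4,884.574926

$4,884.57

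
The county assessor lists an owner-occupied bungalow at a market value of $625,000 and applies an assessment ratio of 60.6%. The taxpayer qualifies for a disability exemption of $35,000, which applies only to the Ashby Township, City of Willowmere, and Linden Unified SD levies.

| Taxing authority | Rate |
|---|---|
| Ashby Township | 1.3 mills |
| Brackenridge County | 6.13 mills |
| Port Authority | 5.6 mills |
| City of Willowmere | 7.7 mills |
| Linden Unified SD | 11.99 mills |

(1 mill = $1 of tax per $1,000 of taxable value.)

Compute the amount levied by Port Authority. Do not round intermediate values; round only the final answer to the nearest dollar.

Assessed value = $625,000 × 0.606 = $378,750
Port Authority taxable value = $378,750 (exemption does not apply)
Port Authority levy = $378,750 × 0.0056 = $2,121

$2,121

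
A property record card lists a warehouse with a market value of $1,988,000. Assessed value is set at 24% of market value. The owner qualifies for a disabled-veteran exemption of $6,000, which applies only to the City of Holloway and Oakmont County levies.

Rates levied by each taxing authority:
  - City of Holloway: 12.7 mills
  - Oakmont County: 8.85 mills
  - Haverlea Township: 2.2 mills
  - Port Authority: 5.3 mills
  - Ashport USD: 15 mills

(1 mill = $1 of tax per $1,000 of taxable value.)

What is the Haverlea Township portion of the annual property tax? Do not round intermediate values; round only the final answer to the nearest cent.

$1,049.66

Assessed value = $1,988,000 × 0.24 = $477,120
Haverlea Township taxable value = $477,120 (exemption does not apply)
Haverlea Township levy = $477,120 × 0.0022 = $1,049.664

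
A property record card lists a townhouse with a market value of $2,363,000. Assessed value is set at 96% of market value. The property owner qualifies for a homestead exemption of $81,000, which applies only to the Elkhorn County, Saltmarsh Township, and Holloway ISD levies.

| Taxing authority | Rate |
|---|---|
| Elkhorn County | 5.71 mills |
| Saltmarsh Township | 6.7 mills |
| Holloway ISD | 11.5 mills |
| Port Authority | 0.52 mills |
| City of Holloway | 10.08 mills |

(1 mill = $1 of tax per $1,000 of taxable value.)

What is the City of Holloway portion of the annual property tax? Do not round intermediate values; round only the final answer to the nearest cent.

Assessed value = $2,363,000 × 0.96 = $2,268,480
City of Holloway taxable value = $2,268,480 (exemption does not apply)
City of Holloway levy = $2,268,480 × 0.01008 = $22,866.2784

$22,866.28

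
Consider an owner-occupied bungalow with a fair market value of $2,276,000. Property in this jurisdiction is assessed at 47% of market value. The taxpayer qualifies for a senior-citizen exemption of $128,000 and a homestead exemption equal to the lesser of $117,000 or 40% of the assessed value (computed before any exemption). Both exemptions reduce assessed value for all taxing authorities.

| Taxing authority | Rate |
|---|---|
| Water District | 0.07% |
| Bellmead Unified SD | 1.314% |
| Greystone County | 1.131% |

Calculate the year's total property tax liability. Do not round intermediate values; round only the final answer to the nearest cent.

$20,741.71

Assessed value = $2,276,000 × 0.47 = $1,069,720
Homestead exemption = min($117,000, 40% × $1,069,720) = min($117,000, $427,888) = $117,000 (dollar cap binds)
Taxable value = $1,069,720 − $128,000 − $117,000 = $824,720
Water District: $824,720 × 0.0007 = $577.304
Bellmead Unified SD: $824,720 × 0.01314 = $10,836.8208
Greystone County: $824,720 × 0.01131 = $9,327.5832
Total = $20,741.708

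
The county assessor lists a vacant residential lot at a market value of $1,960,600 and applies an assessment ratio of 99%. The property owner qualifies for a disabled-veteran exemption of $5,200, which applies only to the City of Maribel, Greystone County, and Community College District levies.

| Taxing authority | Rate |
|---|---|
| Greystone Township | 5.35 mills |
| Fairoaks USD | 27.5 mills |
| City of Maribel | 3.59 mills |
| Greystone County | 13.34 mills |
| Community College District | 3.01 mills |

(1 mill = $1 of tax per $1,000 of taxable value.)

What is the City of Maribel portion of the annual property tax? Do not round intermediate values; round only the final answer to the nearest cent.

Assessed value = $1,960,600 × 0.99 = $1,940,994
City of Maribel taxable value = $1,940,994 − $5,200 = $1,935,794
City of Maribel levy = $1,935,794 × 0.00359 = $6,949.50046

$6,949.50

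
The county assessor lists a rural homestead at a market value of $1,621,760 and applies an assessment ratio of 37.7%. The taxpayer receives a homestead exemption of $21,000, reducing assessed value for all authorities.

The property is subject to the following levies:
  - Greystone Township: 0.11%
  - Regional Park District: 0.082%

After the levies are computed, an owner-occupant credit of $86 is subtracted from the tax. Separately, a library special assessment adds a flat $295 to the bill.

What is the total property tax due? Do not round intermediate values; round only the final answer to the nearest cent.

Assessed value = $1,621,760 × 0.377 = $611,403.52
Taxable value = $611,403.52 − $21,000 = $590,403.52
Greystone Township: $590,403.52 × 0.0011 = $649.443872
Regional Park District: $590,403.52 × 0.00082 = $484.1308864
Levies subtotal = $1,133.5747584
After credit = $1,133.5747584 − $86 = $1,047.5747584
Total = $1,047.5747584 + $295 = $1,342.5747584

$1,342.57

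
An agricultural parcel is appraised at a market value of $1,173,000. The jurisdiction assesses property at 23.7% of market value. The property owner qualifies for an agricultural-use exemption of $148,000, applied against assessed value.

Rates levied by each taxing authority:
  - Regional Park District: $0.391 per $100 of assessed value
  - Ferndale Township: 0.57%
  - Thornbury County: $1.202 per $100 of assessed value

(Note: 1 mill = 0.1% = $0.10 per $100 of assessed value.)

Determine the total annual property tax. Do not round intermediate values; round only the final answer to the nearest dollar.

Assessed value = $1,173,000 × 0.237 = $278,001
Taxable value = $278,001 − $148,000 = $130,001
Regional Park District: $130,001 × 0.00391 = $508.30391
Ferndale Township: $130,001 × 0.0057 = $741.0057
Thornbury County: $130,001 × 0.01202 = $1,562.61202
Total = $2,811.92163

$2,812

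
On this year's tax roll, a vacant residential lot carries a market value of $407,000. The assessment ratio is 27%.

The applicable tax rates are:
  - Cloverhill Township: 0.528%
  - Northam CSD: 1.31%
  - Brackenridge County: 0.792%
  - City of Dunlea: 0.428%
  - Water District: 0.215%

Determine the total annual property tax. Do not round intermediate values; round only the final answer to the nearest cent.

$3,596.70

Assessed value = $407,000 × 0.27 = $109,890
Cloverhill Township: $109,890 × 0.00528 = $580.2192
Northam CSD: $109,890 × 0.0131 = $1,439.559
Brackenridge County: $109,890 × 0.00792 = $870.3288
City of Dunlea: $109,890 × 0.00428 = $470.3292
Water District: $109,890 × 0.00215 = $236.2635
Total = $580.2192 + $1,439.559 + $870.3288 + $470.3292 + $236.2635 = $3,596.6997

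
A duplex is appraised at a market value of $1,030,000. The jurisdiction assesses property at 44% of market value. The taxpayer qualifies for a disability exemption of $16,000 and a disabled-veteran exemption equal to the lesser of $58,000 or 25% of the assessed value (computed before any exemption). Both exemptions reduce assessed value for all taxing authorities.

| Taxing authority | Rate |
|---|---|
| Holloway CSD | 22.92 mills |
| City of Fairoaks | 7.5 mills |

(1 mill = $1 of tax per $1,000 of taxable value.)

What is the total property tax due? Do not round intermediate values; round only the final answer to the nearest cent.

Assessed value = $1,030,000 × 0.44 = $453,200
Disabled-veteran exemption = min($58,000, 25% × $453,200) = min($58,000, $113,300) = $58,000 (dollar cap binds)
Taxable value = $453,200 − $16,000 − $58,000 = $379,200
Holloway CSD: $379,200 × 0.02292 = $8,691.264
City of Fairoaks: $379,200 × 0.0075 = $2,844
Total = $11,535.264

$11,535.26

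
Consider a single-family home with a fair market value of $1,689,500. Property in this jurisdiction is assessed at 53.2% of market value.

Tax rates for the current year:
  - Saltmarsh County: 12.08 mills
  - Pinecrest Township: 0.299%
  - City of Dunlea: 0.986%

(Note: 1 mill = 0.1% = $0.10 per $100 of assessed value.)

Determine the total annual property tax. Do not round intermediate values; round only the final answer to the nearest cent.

Assessed value = $1,689,500 × 0.532 = $898,814
Saltmarsh County: $898,814 × 0.01208 = $10,857.67312
Pinecrest Township: $898,814 × 0.00299 = $2,687.45386
City of Dunlea: $898,814 × 0.00986 = $8,862.30604
Total = $22,407.43302

$22,407.43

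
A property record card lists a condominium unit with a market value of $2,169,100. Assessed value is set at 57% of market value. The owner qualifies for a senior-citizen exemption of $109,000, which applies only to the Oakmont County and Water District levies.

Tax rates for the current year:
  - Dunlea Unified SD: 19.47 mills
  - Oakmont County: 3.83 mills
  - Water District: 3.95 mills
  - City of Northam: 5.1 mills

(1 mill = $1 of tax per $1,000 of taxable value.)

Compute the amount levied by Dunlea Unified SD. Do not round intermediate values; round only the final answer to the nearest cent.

$24,072.45

Assessed value = $2,169,100 × 0.57 = $1,236,387
Dunlea Unified SD taxable value = $1,236,387 (exemption does not apply)
Dunlea Unified SD levy = $1,236,387 × 0.01947 = $24,072.45489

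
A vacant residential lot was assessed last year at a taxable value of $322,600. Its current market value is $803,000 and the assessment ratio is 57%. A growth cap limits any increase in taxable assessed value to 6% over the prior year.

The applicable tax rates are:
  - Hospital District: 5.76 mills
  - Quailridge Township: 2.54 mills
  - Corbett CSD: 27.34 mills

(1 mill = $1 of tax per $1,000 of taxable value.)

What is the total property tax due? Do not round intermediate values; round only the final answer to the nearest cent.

$12,187.31

Uncapped assessed value = $803,000 × 0.57 = $457,710
Cap limit = $322,600 × 1.06 = $341,956
Taxable assessed value = min($457,710, $341,956) = $341,956 (cap binds)
Hospital District: $341,956 × 0.00576 = $1,969.66656
Quailridge Township: $341,956 × 0.00254 = $868.56824
Corbett CSD: $341,956 × 0.02734 = $9,349.07704
Total = $12,187.31184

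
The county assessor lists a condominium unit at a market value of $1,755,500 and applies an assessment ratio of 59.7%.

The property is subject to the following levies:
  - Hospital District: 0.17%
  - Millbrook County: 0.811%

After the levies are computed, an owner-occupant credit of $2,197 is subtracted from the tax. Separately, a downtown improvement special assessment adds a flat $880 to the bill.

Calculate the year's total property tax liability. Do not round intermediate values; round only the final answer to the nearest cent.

Assessed value = $1,755,500 × 0.597 = $1,048,033.5
Hospital District: $1,048,033.5 × 0.0017 = $1,781.65695
Millbrook County: $1,048,033.5 × 0.00811 = $8,499.551685
Levies subtotal = $10,281.208635
After credit = $10,281.208635 − $2,197 = $8,084.208635
Total = $8,084.208635 + $880 = $8,964.208635

$8,964.21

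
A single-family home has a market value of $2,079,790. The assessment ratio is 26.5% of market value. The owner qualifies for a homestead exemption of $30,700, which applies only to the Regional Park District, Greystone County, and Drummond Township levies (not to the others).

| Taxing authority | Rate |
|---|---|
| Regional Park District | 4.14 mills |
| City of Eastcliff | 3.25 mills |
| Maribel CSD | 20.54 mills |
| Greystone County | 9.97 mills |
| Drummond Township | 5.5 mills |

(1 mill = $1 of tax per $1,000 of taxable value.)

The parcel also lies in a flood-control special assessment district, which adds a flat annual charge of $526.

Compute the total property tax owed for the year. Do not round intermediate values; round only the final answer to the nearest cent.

$23,843.64

Assessed value = $2,079,790 × 0.265 = $551,144.35
Regional Park District: ($551,144.35 − $30,700) × 0.00414 = $520,444.35 × 0.00414 = $2,154.639609
City of Eastcliff: $551,144.35 × 0.00325 = $1,791.2191375
Maribel CSD: $551,144.35 × 0.02054 = $11,320.504949
Greystone County: ($551,144.35 − $30,700) × 0.00997 = $520,444.35 × 0.00997 = $5,188.8301695
Drummond Township: ($551,144.35 − $30,700) × 0.0055 = $520,444.35 × 0.0055 = $2,862.443925
Levies subtotal = $23,317.63779
Total = $23,317.63779 + $526 = $23,843.63779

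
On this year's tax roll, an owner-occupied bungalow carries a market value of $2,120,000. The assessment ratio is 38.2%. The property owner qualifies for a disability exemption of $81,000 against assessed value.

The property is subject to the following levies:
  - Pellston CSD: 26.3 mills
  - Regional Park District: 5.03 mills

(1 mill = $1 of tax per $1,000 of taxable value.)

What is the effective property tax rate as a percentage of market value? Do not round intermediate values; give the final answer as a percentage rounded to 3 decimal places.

1.077%

Assessed value = $2,120,000 × 0.382 = $809,840
Taxable value = $809,840 − $81,000 = $728,840
Pellston CSD: $728,840 × 0.0263 = $19,168.492
Regional Park District: $728,840 × 0.00503 = $3,666.0652
Total tax = $22,834.5572
Effective rate = $22,834.5572 ÷ $2,120,000 = 1.077% of market value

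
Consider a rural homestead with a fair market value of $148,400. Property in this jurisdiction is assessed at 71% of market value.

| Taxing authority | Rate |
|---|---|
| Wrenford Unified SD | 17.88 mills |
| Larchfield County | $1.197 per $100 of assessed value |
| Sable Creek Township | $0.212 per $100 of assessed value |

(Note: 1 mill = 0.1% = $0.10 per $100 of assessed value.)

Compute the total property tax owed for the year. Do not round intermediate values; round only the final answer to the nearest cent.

Assessed value = $148,400 × 0.71 = $105,364
Wrenford Unified SD: $105,364 × 0.01788 = $1,883.90832
Larchfield County: $105,364 × 0.01197 = $1,261.20708
Sable Creek Township: $105,364 × 0.00212 = $223.37168
Total = $3,368.48708

$3,368.49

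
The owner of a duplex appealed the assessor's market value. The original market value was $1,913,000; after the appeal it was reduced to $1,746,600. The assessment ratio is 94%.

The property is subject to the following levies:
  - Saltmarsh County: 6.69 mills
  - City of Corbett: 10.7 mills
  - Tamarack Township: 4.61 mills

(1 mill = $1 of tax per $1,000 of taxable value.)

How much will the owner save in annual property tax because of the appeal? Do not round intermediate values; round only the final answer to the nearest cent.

$3,441.15

Old assessed value = $1,913,000 × 0.94 = $1,798,220
New assessed value = $1,746,600 × 0.94 = $1,641,804
Combined rate = 0.00669 + 0.0107 + 0.00461 = 0.022
Old tax = $1,798,220 × 0.022 = $39,560.84
New tax = $1,641,804 × 0.022 = $36,119.688
Reduction = $39,560.84 − $36,119.688 = $3,441.152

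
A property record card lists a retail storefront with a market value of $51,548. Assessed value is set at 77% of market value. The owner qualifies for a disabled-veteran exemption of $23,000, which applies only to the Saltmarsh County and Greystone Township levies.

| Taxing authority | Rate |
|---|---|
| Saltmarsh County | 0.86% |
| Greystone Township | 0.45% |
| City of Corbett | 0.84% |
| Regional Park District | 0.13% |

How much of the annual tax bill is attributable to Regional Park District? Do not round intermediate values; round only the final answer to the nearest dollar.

$52

Assessed value = $51,548 × 0.77 = $39,691.96
Regional Park District taxable value = $39,691.96 (exemption does not apply)
Regional Park District levy = $39,691.96 × 0.0013 = $51.599548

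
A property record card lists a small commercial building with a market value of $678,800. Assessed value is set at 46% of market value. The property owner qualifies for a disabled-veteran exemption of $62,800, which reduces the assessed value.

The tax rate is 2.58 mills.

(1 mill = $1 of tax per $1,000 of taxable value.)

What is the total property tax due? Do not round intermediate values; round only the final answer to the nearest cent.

$643.58

Assessed value = $678,800 × 0.46 = $312,248
Taxable value = $312,248 − $62,800 = $249,448
Tax = $249,448 × 0.00258 = $643.57584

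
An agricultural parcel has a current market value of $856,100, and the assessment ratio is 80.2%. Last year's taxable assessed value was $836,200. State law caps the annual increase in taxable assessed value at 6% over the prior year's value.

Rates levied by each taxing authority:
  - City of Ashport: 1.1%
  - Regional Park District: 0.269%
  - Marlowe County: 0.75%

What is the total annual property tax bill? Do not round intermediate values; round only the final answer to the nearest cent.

Uncapped assessed value = $856,100 × 0.802 = $686,592.2
Cap limit = $836,200 × 1.06 = $886,372
Taxable assessed value = min($686,592.2, $886,372) = $686,592.2 (cap does not bind)
City of Ashport: $686,592.2 × 0.011 = $7,552.5142
Regional Park District: $686,592.2 × 0.00269 = $1,846.933018
Marlowe County: $686,592.2 × 0.0075 = $5,149.4415
Total = $14,548.888718

$14,548.89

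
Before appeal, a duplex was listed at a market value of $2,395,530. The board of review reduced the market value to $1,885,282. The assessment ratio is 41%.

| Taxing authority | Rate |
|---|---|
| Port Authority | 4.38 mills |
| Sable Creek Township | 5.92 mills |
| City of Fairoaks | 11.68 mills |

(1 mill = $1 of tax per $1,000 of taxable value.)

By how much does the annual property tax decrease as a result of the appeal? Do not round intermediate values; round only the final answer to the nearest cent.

Old assessed value = $2,395,530 × 0.41 = $982,167.3
New assessed value = $1,885,282 × 0.41 = $772,965.62
Combined rate = 0.00438 + 0.00592 + 0.01168 = 0.02198
Old tax = $982,167.3 × 0.02198 = $21,588.037254
New tax = $772,965.62 × 0.02198 = $16,989.7843276
Reduction = $21,588.037254 − $16,989.7843276 = $4,598.2529264

$4,598.25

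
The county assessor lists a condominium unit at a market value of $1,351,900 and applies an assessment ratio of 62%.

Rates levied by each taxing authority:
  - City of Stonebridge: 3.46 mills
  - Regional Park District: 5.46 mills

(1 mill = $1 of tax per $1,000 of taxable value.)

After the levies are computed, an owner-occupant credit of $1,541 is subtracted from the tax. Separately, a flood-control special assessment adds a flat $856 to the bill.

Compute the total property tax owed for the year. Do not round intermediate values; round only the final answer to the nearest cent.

Assessed value = $1,351,900 × 0.62 = $838,178
City of Stonebridge: $838,178 × 0.00346 = $2,900.09588
Regional Park District: $838,178 × 0.00546 = $4,576.45188
Levies subtotal = $7,476.54776
After credit = $7,476.54776 − $1,541 = $5,935.54776
Total = $5,935.54776 + $856 = $6,791.54776

$6,791.55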